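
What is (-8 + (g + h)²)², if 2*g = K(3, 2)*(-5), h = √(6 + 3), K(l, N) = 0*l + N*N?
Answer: 1681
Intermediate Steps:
K(l, N) = N² (K(l, N) = 0 + N² = N²)
h = 3 (h = √9 = 3)
g = -10 (g = (2²*(-5))/2 = (4*(-5))/2 = (½)*(-20) = -10)
(-8 + (g + h)²)² = (-8 + (-10 + 3)²)² = (-8 + (-7)²)² = (-8 + 49)² = 41² = 1681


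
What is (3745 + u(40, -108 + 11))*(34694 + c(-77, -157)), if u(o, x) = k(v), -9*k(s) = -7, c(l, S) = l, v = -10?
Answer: 389002768/3 ≈ 1.2967e+8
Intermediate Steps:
k(s) = 7/9 (k(s) = -⅑*(-7) = 7/9)
u(o, x) = 7/9
(3745 + u(40, -108 + 11))*(34694 + c(-77, -157)) = (3745 + 7/9)*(34694 - 77) = (33712/9)*34617 = 389002768/3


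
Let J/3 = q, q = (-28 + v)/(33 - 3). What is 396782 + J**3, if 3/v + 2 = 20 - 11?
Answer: 136089036943/343000 ≈ 3.9676e+5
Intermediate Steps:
v = 3/7 (v = 3/(-2 + (20 - 11)) = 3/(-2 + 9) = 3/7 ≈ 0.42857)
q = -193/210 (q = (-28 + 3/7)/(33 - 3) = -193/7/30 = -193/7*1/30 = -193/210 ≈ -0.91905)
J = -193/70 (J = 3*(-193/210) = -193/70 ≈ -2.7571)
396782 + J**3 = 396782 + (-193/70)**3 = 396782 - 7189057/343000 = 136089036943/343000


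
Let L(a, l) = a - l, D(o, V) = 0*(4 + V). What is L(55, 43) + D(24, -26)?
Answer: 12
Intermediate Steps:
D(o, V) = 0
L(55, 43) + D(24, -26) = (55 - 1*43) + 0 = (55 - 43) + 0 = 12 + 0 = 12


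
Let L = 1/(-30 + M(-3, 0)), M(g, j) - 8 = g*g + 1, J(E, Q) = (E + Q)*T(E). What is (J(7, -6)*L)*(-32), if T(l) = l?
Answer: 56/3 ≈ 18.667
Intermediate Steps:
J(E, Q) = E*(E + Q) (J(E, Q) = (E + Q)*E = E*(E + Q))
M(g, j) = 9 + g² (M(g, j) = 8 + (g*g + 1) = 8 + (g² + 1) = 8 + (1 + g²) = 9 + g²)
L = -1/12 (L = 1/(-30 + (9 + (-3)²)) = 1/(-30 + (9 + 9)) = 1/(-30 + 18) = 1/(-12) = -1/12 ≈ -0.083333)
(J(7, -6)*L)*(-32) = ((7*(7 - 6))*(-1/12))*(-32) = ((7*1)*(-1/12))*(-32) = (7*(-1/12))*(-32) = -7/12*(-32) = 56/3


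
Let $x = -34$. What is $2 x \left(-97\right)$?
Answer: $6596$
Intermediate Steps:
$2 x \left(-97\right) = 2 \left(-34\right) \left(-97\right) = \left(-68\right) \left(-97\right) = 6596$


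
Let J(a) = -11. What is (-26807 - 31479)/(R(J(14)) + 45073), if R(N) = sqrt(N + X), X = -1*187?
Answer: -2627124878/2031575527 + 174858*I*sqrt(22)/2031575527 ≈ -1.2931 + 0.0004037*I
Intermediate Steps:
X = -187
R(N) = sqrt(-187 + N) (R(N) = sqrt(N - 187) = sqrt(-187 + N))
(-26807 - 31479)/(R(J(14)) + 45073) = (-26807 - 31479)/(sqrt(-187 - 11) + 45073) = -58286/(sqrt(-198) + 45073) = -58286/(3*I*sqrt(22) + 45073) = -58286/(45073 + 3*I*sqrt(22))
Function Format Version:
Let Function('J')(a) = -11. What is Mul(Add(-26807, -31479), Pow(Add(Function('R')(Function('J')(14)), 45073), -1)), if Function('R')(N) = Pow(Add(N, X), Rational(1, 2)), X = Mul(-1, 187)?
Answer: Add(Rational(-2627124878, 2031575527), Mul(Rational(174858, 2031575527), I, Pow(22, Rational(1, 2)))) ≈ Add(-1.2931, Mul(0.00040370, I))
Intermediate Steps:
X = -187
Function('R')(N) = Pow(Add(-187, N), Rational(1, 2)) (Function('R')(N) = Pow(Add(N, -187), Rational(1, 2)) = Pow(Add(-187, N), Rational(1, 2)))
Mul(Add(-26807, -31479), Pow(Add(Function('R')(Function('J')(14)), 45073), -1)) = Mul(Add(-26807, -31479), Pow(Add(Pow(Add(-187, -11), Rational(1, 2)), 45073), -1)) = Mul(-58286, Pow(Add(Pow(-198, Rational(1, 2)), 45073), -1)) = Mul(-58286, Pow(Add(Mul(3, I, Pow(22, Rational(1, 2))), 45073), -1)) = Mul(-58286, Pow(Add(45073, Mul(3, I, Pow(22, Rational(1, 2)))), -1))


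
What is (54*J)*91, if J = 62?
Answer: 304668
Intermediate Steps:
(54*J)*91 = (54*62)*91 = 3348*91 = 304668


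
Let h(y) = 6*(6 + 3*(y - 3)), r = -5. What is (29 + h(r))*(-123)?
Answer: 9717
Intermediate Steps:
h(y) = -18 + 18*y (h(y) = 6*(6 + 3*(-3 + y)) = 6*(6 + (-9 + 3*y)) = 6*(-3 + 3*y) = -18 + 18*y)
(29 + h(r))*(-123) = (29 + (-18 + 18*(-5)))*(-123) = (29 + (-18 - 90))*(-123) = (29 - 108)*(-123) = -79*(-123) = 9717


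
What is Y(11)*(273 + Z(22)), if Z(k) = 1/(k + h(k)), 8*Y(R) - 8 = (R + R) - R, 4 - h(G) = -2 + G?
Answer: 31141/48 ≈ 648.77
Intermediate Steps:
h(G) = 6 - G (h(G) = 4 - (-2 + G) = 4 + (2 - G) = 6 - G)
Y(R) = 1 + R/8 (Y(R) = 1 + ((R + R) - R)/8 = 1 + (2*R - R)/8 = 1 + R/8)
Z(k) = 1/6 (Z(k) = 1/(k + (6 - k)) = 1/6)
Y(11)*(273 + Z(22)) = (1 + (1/8)*11)*(273 + 1/6) = (1 + 11/8)*(1639/6) = (19/8)*(1639/6) = 31141/48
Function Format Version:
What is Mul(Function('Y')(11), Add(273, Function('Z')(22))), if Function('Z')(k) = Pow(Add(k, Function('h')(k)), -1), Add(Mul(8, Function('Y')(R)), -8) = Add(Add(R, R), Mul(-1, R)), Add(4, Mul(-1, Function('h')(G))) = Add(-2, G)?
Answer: Rational(31141, 48) ≈ 648.77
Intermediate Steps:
Function('h')(G) = Add(6, Mul(-1, G)) (Function('h')(G) = Add(4, Mul(-1, Add(-2, G))) = Add(4, Add(2, Mul(-1, G))) = Add(6, Mul(-1, G)))
Function('Y')(R) = Add(1, Mul(Rational(1, 8), R)) (Function('Y')(R) = Add(1, Mul(Rational(1, 8), Add(Add(R, R), Mul(-1, R)))) = Add(1, Mul(Rational(1, 8), Add(Mul(2, R), Mul(-1, R)))) = Add(1, Mul(Rational(1, 8), R)))
Function('Z')(k) = Rational(1, 6) (Function('Z')(k) = Pow(Add(k, Add(6, Mul(-1, k))), -1) = Pow(6, -1) = Rational(1, 6))
Mul(Function('Y')(11), Add(273, Function('Z')(22))) = Mul(Add(1, Mul(Rational(1, 8), 11)), Add(273, Rational(1, 6))) = Mul(Add(1, Rational(11, 8)), Rational(1639, 6)) = Mul(Rational(19, 8), Rational(1639, 6)) = Rational(31141, 48)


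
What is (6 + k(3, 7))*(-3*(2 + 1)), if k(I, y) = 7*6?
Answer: -432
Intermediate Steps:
k(I, y) = 42
(6 + k(3, 7))*(-3*(2 + 1)) = (6 + 42)*(-3*(2 + 1)) = 48*(-3*3) = 48*(-9) = -432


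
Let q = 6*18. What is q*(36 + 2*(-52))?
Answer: -7344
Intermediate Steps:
q = 108
q*(36 + 2*(-52)) = 108*(36 + 2*(-52)) = 108*(36 - 104) = 108*(-68) = -7344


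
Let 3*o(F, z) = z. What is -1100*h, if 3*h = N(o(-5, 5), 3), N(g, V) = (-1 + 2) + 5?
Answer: -2200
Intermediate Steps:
o(F, z) = z/3
N(g, V) = 6 (N(g, V) = 1 + 5 = 6)
h = 2 (h = (⅓)*6 = 2)
-1100*h = -1100*2 = -2200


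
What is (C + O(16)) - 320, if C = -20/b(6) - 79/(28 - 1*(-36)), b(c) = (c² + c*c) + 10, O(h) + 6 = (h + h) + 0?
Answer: -775335/2624 ≈ -295.48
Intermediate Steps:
O(h) = -6 + 2*h (O(h) = -6 + ((h + h) + 0) = -6 + (2*h + 0) = -6 + 2*h)
b(c) = 10 + 2*c² (b(c) = (c² + c²) + 10 = 2*c² + 10 = 10 + 2*c²)
C = -3879/2624 (C = -20/(10 + 2*6²) - 79/(28 - 1*(-36)) = -20/(10 + 2*36) - 79/(28 + 36) = -20/(10 + 72) - 79/64 = -20/82 - 79*1/64 = -20*1/82 - 79/64 = -10/41 - 79/64 = -3879/2624 ≈ -1.4783)
(C + O(16)) - 320 = (-3879/2624 + (-6 + 2*16)) - 320 = (-3879/2624 + (-6 + 32)) - 320 = (-3879/2624 + 26) - 320 = 64345/2624 - 320 = -775335/2624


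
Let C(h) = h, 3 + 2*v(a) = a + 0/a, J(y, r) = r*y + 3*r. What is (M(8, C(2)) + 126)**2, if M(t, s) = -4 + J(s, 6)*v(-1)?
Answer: 3844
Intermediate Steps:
J(y, r) = 3*r + r*y
v(a) = -3/2 + a/2 (v(a) = -3/2 + (a + 0/a)/2 = -3/2 + (a + 0)/2 = -3/2 + a/2)
M(t, s) = -40 - 12*s (M(t, s) = -4 + (6*(3 + s))*(-3/2 + (1/2)*(-1)) = -4 + (18 + 6*s)*(-3/2 - 1/2) = -4 + (18 + 6*s)*(-2) = -4 + (-36 - 12*s) = -40 - 12*s)
(M(8, C(2)) + 126)**2 = ((-40 - 12*2) + 126)**2 = ((-40 - 24) + 126)**2 = (-64 + 126)**2 = 62**2 = 3844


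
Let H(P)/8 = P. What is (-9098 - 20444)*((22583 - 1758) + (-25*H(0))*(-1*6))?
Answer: -615212150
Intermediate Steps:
H(P) = 8*P
(-9098 - 20444)*((22583 - 1758) + (-25*H(0))*(-1*6)) = (-9098 - 20444)*((22583 - 1758) + (-200*0)*(-1*6)) = -29542*(20825 - 25*0*(-6)) = -29542*(20825 + 0*(-6)) = -29542*(20825 + 0) = -29542*20825 = -615212150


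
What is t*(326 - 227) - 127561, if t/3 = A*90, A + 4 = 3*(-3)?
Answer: -475051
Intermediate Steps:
A = -13 (A = -4 + 3*(-3) = -4 - 9 = -13)
t = -3510 (t = 3*(-13*90) = 3*(-1170) = -3510)
t*(326 - 227) - 127561 = -3510*(326 - 227) - 127561 = -3510*99 - 127561 = -347490 - 127561 = -475051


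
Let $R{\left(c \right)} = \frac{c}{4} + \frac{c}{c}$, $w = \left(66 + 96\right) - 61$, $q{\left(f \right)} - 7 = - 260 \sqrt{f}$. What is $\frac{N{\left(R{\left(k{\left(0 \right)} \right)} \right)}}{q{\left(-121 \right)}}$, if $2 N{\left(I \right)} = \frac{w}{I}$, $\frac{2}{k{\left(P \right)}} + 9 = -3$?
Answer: $\frac{8484}{188131927} + \frac{3466320 i}{188131927} \approx 4.5096 \cdot 10^{-5} + 0.018425 i$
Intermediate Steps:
$q{\left(f \right)} = 7 - 260 \sqrt{f}$
$k{\left(P \right)} = - \frac{1}{6}$ ($k{\left(P \right)} = \frac{2}{-9 - 3} = \frac{2}{-12} = 2 \left(- \frac{1}{12}\right) = - \frac{1}{6}$)
$w = 101$ ($w = 162 - 61 = 101$)
$R{\left(c \right)} = 1 + \frac{c}{4}$ ($R{\left(c \right)} = c \frac{1}{4} + 1 = \frac{c}{4} + 1 = 1 + \frac{c}{4}$)
$N{\left(I \right)} = \frac{101}{2 I}$ ($N{\left(I \right)} = \frac{101 \frac{1}{I}}{2} = \frac{101}{2 I}$)
$\frac{N{\left(R{\left(k{\left(0 \right)} \right)} \right)}}{q{\left(-121 \right)}} = \frac{\frac{101}{2} \frac{1}{1 + \frac{1}{4} \left(- \frac{1}{6}\right)}}{7 - 260 \sqrt{-121}} = \frac{\frac{101}{2} \frac{1}{1 - \frac{1}{24}}}{7 - 260 \cdot 11 i} = \frac{\frac{101}{2} \frac{1}{\frac{23}{24}}}{7 - 2860 i} = \frac{101}{2} \cdot \frac{24}{23} \frac{7 + 2860 i}{8179649} = \frac{1212 \frac{7 + 2860 i}{8179649}}{23} = \frac{1212 \left(7 + 2860 i\right)}{188131927}$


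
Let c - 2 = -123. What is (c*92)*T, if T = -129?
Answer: 1436028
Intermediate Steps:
c = -121 (c = 2 - 123 = -121)
(c*92)*T = -121*92*(-129) = -11132*(-129) = 1436028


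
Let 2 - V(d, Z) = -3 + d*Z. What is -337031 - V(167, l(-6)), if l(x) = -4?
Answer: -337704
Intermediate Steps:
V(d, Z) = 5 - Z*d (V(d, Z) = 2 - (-3 + d*Z) = 2 - (-3 + Z*d) = 2 + (3 - Z*d) = 5 - Z*d)
-337031 - V(167, l(-6)) = -337031 - (5 - 1*(-4)*167) = -337031 - (5 + 668) = -337031 - 1*673 = -337031 - 673 = -337704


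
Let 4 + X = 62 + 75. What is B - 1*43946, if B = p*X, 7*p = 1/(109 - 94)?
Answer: -659171/15 ≈ -43945.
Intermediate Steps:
p = 1/105 (p = 1/(7*(109 - 94)) = (1/7)/15 = (1/7)*(1/15) = 1/105 ≈ 0.0095238)
X = 133 (X = -4 + (62 + 75) = -4 + 137 = 133)
B = 19/15 (B = (1/105)*133 = 19/15 ≈ 1.2667)
B - 1*43946 = 19/15 - 1*43946 = 19/15 - 43946 = -659171/15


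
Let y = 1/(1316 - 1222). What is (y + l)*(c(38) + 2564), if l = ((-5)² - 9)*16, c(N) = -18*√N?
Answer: 30851330/47 - 216585*√38/47 ≈ 6.2800e+5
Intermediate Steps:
y = 1/94 ≈ 0.010638
l = 256 (l = (25 - 9)*16 = 16*16 = 256)
(y + l)*(c(38) + 2564) = (1/94 + 256)*(-18*√38 + 2564) = 24065*(2564 - 18*√38)/94 = 30851330/47 - 216585*√38/47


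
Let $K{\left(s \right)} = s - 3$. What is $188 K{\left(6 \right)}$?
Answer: $564$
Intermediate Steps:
$K{\left(s \right)} = -3 + s$ ($K{\left(s \right)} = s - 3 = -3 + s$)
$188 K{\left(6 \right)} = 188 \left(-3 + 6\right) = 188 \cdot 3 = 564$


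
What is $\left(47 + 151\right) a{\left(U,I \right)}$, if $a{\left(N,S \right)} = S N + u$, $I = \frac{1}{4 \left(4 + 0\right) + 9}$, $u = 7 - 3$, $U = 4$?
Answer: $\frac{20592}{25} \approx 823.68$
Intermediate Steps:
$u = 4$ ($u = 7 - 3 = 4$)
$I = \frac{1}{25}$ ($I = \frac{1}{4 \cdot 4 + 9} = \frac{1}{16 + 9} = \frac{1}{25} \approx 0.04$)
$a{\left(N,S \right)} = 4 + N S$ ($a{\left(N,S \right)} = S N + 4 = N S + 4 = 4 + N S$)
$\left(47 + 151\right) a{\left(U,I \right)} = \left(47 + 151\right) \left(4 + 4 \cdot \frac{1}{25}\right) = 198 \left(4 + \frac{4}{25}\right) = 198 \cdot \frac{104}{25} = \frac{20592}{25}$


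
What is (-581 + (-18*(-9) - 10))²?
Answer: 184041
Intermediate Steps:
(-581 + (-18*(-9) - 10))² = (-581 + (162 - 10))² = (-581 + 152)² = (-429)² = 184041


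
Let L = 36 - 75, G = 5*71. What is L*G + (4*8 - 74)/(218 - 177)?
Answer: -567687/41 ≈ -13846.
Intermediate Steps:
G = 355
L = -39
L*G + (4*8 - 74)/(218 - 177) = -39*355 + (4*8 - 74)/(218 - 177) = -13845 + (32 - 74)/41 = -13845 - 42*1/41 = -13845 - 42/41 = -567687/41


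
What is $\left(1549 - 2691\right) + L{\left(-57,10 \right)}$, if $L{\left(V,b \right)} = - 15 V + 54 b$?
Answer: $253$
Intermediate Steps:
$\left(1549 - 2691\right) + L{\left(-57,10 \right)} = \left(1549 - 2691\right) + \left(\left(-15\right) \left(-57\right) + 54 \cdot 10\right) = -1142 + \left(855 + 540\right) = -1142 + 1395 = 253$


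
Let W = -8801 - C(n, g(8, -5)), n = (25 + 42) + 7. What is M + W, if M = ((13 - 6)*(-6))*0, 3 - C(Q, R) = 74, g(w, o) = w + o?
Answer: -8730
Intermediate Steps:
g(w, o) = o + w
n = 74 (n = 67 + 7 = 74)
C(Q, R) = -71 (C(Q, R) = 3 - 1*74 = 3 - 74 = -71)
M = 0 (M = (7*(-6))*0 = -42*0 = 0)
W = -8730 (W = -8801 - 1*(-71) = -8801 + 71 = -8730)
M + W = 0 - 8730 = -8730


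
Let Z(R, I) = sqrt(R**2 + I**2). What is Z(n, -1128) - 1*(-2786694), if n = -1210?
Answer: 2786694 + 2*sqrt(684121) ≈ 2.7883e+6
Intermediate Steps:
Z(R, I) = sqrt(I**2 + R**2)
Z(n, -1128) - 1*(-2786694) = sqrt((-1128)**2 + (-1210)**2) - 1*(-2786694) = sqrt(1272384 + 1464100) + 2786694 = sqrt(2736484) + 2786694 = 2*sqrt(684121) + 2786694 = 2786694 + 2*sqrt(684121)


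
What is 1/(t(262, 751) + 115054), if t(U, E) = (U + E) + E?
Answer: 1/116818 ≈ 8.5603e-6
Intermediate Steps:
t(U, E) = U + 2*E (t(U, E) = (E + U) + E = U + 2*E)
1/(t(262, 751) + 115054) = 1/((262 + 2*751) + 115054) = 1/((262 + 1502) + 115054) = 1/(1764 + 115054) = 1/116818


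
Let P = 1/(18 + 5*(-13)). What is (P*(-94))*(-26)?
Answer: -52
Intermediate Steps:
P = -1/47 (P = 1/(18 - 65) = 1/(-47) = -1/47 ≈ -0.021277)
(P*(-94))*(-26) = -1/47*(-94)*(-26) = 2*(-26) = -52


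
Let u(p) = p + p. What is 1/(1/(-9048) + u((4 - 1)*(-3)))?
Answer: -9048/162865 ≈ -0.055555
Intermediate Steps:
u(p) = 2*p
1/(1/(-9048) + u((4 - 1)*(-3))) = 1/(1/(-9048) + 2*((4 - 1)*(-3))) = 1/(-1/9048 + 2*(3*(-3))) = 1/(-1/9048 + 2*(-9)) = 1/(-1/9048 - 18) = 1/(-162865/9048) = -9048/162865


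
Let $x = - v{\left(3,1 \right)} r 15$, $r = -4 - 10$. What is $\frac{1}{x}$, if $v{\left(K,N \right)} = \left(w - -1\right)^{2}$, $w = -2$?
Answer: $\frac{1}{210} \approx 0.0047619$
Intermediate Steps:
$r = -14$
$v{\left(K,N \right)} = 1$ ($v{\left(K,N \right)} = \left(-2 - -1\right)^{2} = \left(-2 + 1\right)^{2} = \left(-1\right)^{2} = 1$)
$x = 210$ ($x = - 1 \left(-14\right) 15 = - \left(-14\right) 15 = \left(-1\right) \left(-210\right) = 210$)
$\frac{1}{x} = \frac{1}{210}$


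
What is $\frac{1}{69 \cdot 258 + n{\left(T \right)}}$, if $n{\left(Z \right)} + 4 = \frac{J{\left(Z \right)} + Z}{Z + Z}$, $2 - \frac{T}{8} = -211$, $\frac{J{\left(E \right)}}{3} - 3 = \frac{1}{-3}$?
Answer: $\frac{213}{3791081} \approx 5.6184 \cdot 10^{-5}$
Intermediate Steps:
$J{\left(E \right)} = 8$ ($J{\left(E \right)} = 9 + \frac{3}{-3} = 9 + 3 \left(- \frac{1}{3}\right) = 9 - 1 = 8$)
$T = 1704$ ($T = 16 - -1688 = 16 + 1688 = 1704$)
$n{\left(Z \right)} = -4 + \frac{8 + Z}{2 Z}$ ($n{\left(Z \right)} = -4 + \frac{8 + Z}{Z + Z} = -4 + \frac{8 + Z}{2 Z}$)
$\frac{1}{69 \cdot 258 + n{\left(T \right)}} = \frac{1}{69 \cdot 258 - \left(\frac{7}{2} - \frac{4}{1704}\right)} = \frac{1}{17802 + \left(- \frac{7}{2} + 4 \cdot \frac{1}{1704}\right)} = \frac{1}{17802 + \left(- \frac{7}{2} + \frac{1}{426}\right)} = \frac{1}{17802 - \frac{745}{213}} = \frac{1}{\frac{3791081}{213}} = \frac{213}{3791081}$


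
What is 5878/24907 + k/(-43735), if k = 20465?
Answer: -50529485/217861529 ≈ -0.23193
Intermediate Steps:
5878/24907 + k/(-43735) = 5878/24907 + 20465/(-43735) = 5878*(1/24907) + 20465*(-1/43735) = 5878/24907 - 4093/8747 = -50529485/217861529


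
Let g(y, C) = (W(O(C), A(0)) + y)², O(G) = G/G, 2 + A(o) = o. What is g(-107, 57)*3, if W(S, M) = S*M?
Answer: 35643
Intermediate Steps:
A(o) = -2 + o
O(G) = 1
W(S, M) = M*S
g(y, C) = (-2 + y)² (g(y, C) = ((-2 + 0)*1 + y)² = (-2*1 + y)² = (-2 + y)²)
g(-107, 57)*3 = (-2 - 107)²*3 = (-109)²*3 = 11881*3 = 35643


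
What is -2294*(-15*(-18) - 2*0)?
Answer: -619380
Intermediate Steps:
-2294*(-15*(-18) - 2*0) = -2294*(270 + 0) = -2294*270 = -619380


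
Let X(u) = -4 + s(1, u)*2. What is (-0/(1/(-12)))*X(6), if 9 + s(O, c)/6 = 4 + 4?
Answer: 0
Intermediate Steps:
s(O, c) = -6 (s(O, c) = -54 + 6*(4 + 4) = -54 + 6*8 = -54 + 48 = -6)
X(u) = -16 (X(u) = -4 - 6*2 = -4 - 12 = -16)
(-0/(1/(-12)))*X(6) = -0/(1/(-12))*(-16) = -0/(-1/12)*(-16) = -0*(-12)*(-16) = -20*0*(-16) = 0*(-16) = 0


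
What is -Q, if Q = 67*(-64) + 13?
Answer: 4275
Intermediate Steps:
Q = -4275 (Q = -4288 + 13 = -4275)
-Q = -1*(-4275) = 4275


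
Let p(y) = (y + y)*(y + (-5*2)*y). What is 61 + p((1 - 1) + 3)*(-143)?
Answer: 23227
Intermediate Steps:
p(y) = -18*y² (p(y) = (2*y)*(y - 10*y) = (2*y)*(-9*y) = -18*y²)
61 + p((1 - 1) + 3)*(-143) = 61 - 18*((1 - 1) + 3)²*(-143) = 61 - 18*(0 + 3)²*(-143) = 61 - 18*3²*(-143) = 61 - 18*9*(-143) = 61 - 162*(-143) = 61 + 23166 = 23227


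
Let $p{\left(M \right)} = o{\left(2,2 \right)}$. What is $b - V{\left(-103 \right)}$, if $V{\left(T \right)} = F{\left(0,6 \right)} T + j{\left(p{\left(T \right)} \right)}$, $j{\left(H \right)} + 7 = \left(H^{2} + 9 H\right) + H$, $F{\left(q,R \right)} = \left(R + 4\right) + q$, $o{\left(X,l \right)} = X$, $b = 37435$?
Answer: $38448$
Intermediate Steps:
$F{\left(q,R \right)} = 4 + R + q$ ($F{\left(q,R \right)} = \left(4 + R\right) + q = 4 + R + q$)
$p{\left(M \right)} = 2$
$j{\left(H \right)} = -7 + H^{2} + 10 H$ ($j{\left(H \right)} = -7 + \left(\left(H^{2} + 9 H\right) + H\right) = -7 + \left(H^{2} + 10 H\right) = -7 + H^{2} + 10 H$)
$V{\left(T \right)} = 17 + 10 T$ ($V{\left(T \right)} = \left(4 + 6 + 0\right) T + \left(-7 + 2^{2} + 10 \cdot 2\right) = 10 T + \left(-7 + 4 + 20\right) = 10 T + 17 = 17 + 10 T$)
$b - V{\left(-103 \right)} = 37435 - \left(17 + 10 \left(-103\right)\right) = 37435 - \left(17 - 1030\right) = 37435 - -1013 = 37435 + 1013 = 38448$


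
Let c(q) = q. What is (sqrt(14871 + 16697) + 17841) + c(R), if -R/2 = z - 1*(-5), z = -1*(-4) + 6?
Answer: 17811 + 4*sqrt(1973) ≈ 17989.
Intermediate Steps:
z = 10 (z = 4 + 6 = 10)
R = -30 (R = -2*(10 - 1*(-5)) = -2*(10 + 5) = -2*15 = -30)
(sqrt(14871 + 16697) + 17841) + c(R) = (sqrt(14871 + 16697) + 17841) - 30 = (sqrt(31568) + 17841) - 30 = (4*sqrt(1973) + 17841) - 30 = (17841 + 4*sqrt(1973)) - 30 = 17811 + 4*sqrt(1973)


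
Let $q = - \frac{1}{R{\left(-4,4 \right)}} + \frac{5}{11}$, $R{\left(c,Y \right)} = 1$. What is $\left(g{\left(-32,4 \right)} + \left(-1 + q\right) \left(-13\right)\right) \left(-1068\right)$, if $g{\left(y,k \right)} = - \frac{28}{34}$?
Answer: $- \frac{3848004}{187} \approx -20578.0$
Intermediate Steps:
$g{\left(y,k \right)} = - \frac{14}{17}$ ($g{\left(y,k \right)} = \left(-28\right) \frac{1}{34} = - \frac{14}{17}$)
$q = - \frac{6}{11}$ ($q = - 1^{-1} + \frac{5}{11} = \left(-1\right) 1 + 5 \cdot \frac{1}{11} = -1 + \frac{5}{11} = - \frac{6}{11} \approx -0.54545$)
$\left(g{\left(-32,4 \right)} + \left(-1 + q\right) \left(-13\right)\right) \left(-1068\right) = \left(- \frac{14}{17} + \left(-1 - \frac{6}{11}\right) \left(-13\right)\right) \left(-1068\right) = \left(- \frac{14}{17} - - \frac{221}{11}\right) \left(-1068\right) = \left(- \frac{14}{17} + \frac{221}{11}\right) \left(-1068\right) = \frac{3603}{187} \left(-1068\right) = - \frac{3848004}{187}$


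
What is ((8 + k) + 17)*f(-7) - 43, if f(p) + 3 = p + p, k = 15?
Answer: -723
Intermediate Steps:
f(p) = -3 + 2*p (f(p) = -3 + (p + p) = -3 + 2*p)
((8 + k) + 17)*f(-7) - 43 = ((8 + 15) + 17)*(-3 + 2*(-7)) - 43 = (23 + 17)*(-3 - 14) - 43 = 40*(-17) - 43 = -680 - 43 = -723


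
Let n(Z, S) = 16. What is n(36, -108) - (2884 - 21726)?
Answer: 18858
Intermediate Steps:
n(36, -108) - (2884 - 21726) = 16 - (2884 - 21726) = 16 - 1*(-18842) = 16 + 18842 = 18858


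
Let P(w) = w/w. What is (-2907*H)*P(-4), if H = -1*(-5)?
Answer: -14535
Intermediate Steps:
P(w) = 1
H = 5
(-2907*H)*P(-4) = -2907*5*1 = -153*95*1 = -14535*1 = -14535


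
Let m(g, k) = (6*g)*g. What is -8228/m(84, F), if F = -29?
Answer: -2057/10584 ≈ -0.19435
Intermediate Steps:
m(g, k) = 6*g**2
-8228/m(84, F) = -8228/(6*84**2) = -8228/(6*7056) = -8228/42336 = -8228*1/42336 = -2057/10584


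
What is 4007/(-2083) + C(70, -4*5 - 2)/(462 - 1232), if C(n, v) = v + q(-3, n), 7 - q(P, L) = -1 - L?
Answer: -228717/114565 ≈ -1.9964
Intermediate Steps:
q(P, L) = 8 + L (q(P, L) = 7 - (-1 - L) = 7 + (1 + L) = 8 + L)
C(n, v) = 8 + n + v (C(n, v) = v + (8 + n) = 8 + n + v)
4007/(-2083) + C(70, -4*5 - 2)/(462 - 1232) = 4007/(-2083) + (8 + 70 + (-4*5 - 2))/(462 - 1232) = 4007*(-1/2083) + (8 + 70 + (-20 - 2))/(-770) = -4007/2083 + (8 + 70 - 22)*(-1/770) = -4007/2083 + 56*(-1/770) = -4007/2083 - 4/55 = -228717/114565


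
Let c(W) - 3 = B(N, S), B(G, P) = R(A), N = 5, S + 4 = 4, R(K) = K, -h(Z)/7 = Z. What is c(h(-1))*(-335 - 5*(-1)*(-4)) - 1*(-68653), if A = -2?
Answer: 68298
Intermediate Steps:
h(Z) = -7*Z
S = 0 (S = -4 + 4 = 0)
B(G, P) = -2
c(W) = 1 (c(W) = 3 - 2 = 1)
c(h(-1))*(-335 - 5*(-1)*(-4)) - 1*(-68653) = 1*(-335 - 5*(-1)*(-4)) - 1*(-68653) = 1*(-335 + 5*(-4)) + 68653 = 1*(-335 - 20) + 68653 = 1*(-355) + 68653 = -355 + 68653 = 68298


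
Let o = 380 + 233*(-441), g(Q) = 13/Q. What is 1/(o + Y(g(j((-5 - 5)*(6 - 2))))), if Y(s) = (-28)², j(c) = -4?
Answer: -1/101589 ≈ -9.8436e-6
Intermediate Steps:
Y(s) = 784
o = -102373 (o = 380 - 102753 = -102373)
1/(o + Y(g(j((-5 - 5)*(6 - 2))))) = 1/(-102373 + 784) = 1/(-101589) = -1/101589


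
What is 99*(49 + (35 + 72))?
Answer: 15444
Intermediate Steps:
99*(49 + (35 + 72)) = 99*(49 + 107) = 99*156 = 15444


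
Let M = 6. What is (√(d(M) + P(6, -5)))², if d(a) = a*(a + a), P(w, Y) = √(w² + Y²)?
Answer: 72 + √61 ≈ 79.810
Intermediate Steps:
P(w, Y) = √(Y² + w²)
d(a) = 2*a² (d(a) = a*(2*a) = 2*a²)
(√(d(M) + P(6, -5)))² = (√(2*6² + √((-5)² + 6²)))² = (√(2*36 + √(25 + 36)))² = (√(72 + √61))² = 72 + √61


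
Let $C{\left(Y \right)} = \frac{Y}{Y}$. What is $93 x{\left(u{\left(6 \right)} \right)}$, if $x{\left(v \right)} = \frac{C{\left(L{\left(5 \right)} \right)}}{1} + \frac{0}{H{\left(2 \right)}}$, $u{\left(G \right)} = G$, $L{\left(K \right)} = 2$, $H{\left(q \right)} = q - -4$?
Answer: $93$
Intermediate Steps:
$H{\left(q \right)} = 4 + q$ ($H{\left(q \right)} = q + 4 = 4 + q$)
$C{\left(Y \right)} = 1$
$x{\left(v \right)} = 1$ ($x{\left(v \right)} = 1 \cdot 1^{-1} + \frac{0}{4 + 2} = 1 \cdot 1 + \frac{0}{6} = 1 + 0 \cdot \frac{1}{6} = 1 + 0 = 1$)
$93 x{\left(u{\left(6 \right)} \right)} = 93 \cdot 1 = 93$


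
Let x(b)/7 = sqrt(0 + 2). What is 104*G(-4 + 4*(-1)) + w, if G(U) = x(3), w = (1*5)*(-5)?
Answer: -25 + 728*sqrt(2) ≈ 1004.5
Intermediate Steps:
x(b) = 7*sqrt(2) (x(b) = 7*sqrt(0 + 2) = 7*sqrt(2))
w = -25 (w = 5*(-5) = -25)
G(U) = 7*sqrt(2)
104*G(-4 + 4*(-1)) + w = 104*(7*sqrt(2)) - 25 = 728*sqrt(2) - 25 = -25 + 728*sqrt(2)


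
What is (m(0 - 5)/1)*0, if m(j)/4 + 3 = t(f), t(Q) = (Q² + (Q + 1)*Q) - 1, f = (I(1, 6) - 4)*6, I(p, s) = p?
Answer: 0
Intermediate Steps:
f = -18 (f = (1 - 4)*6 = -3*6 = -18)
t(Q) = -1 + Q² + Q*(1 + Q) (t(Q) = (Q² + (1 + Q)*Q) - 1 = (Q² + Q*(1 + Q)) - 1 = -1 + Q² + Q*(1 + Q))
m(j) = 2504 (m(j) = -12 + 4*(-1 - 18 + 2*(-18)²) = -12 + 4*(-1 - 18 + 2*324) = -12 + 4*(-1 - 18 + 648) = -12 + 4*629 = -12 + 2516 = 2504)
(m(0 - 5)/1)*0 = (2504/1)*0 = (2504*1)*0 = 2504*0 = 0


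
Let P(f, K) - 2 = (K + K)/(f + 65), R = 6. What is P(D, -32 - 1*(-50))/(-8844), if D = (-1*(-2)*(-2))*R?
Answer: -59/181302 ≈ -0.00032542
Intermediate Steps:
D = -24 (D = (-1*(-2)*(-2))*6 = (2*(-2))*6 = -4*6 = -24)
P(f, K) = 2 + 2*K/(65 + f) (P(f, K) = 2 + (K + K)/(f + 65) = 2 + (2*K)/(65 + f) = 2 + 2*K/(65 + f))
P(D, -32 - 1*(-50))/(-8844) = (2*(65 + (-32 - 1*(-50)) - 24)/(65 - 24))/(-8844) = (2*(65 + (-32 + 50) - 24)/41)*(-1/8844) = (2*(1/41)*(65 + 18 - 24))*(-1/8844) = (2*(1/41)*59)*(-1/8844) = (118/41)*(-1/8844) = -59/181302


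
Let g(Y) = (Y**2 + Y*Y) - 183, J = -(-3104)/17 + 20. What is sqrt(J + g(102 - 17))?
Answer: sqrt(4181711)/17 ≈ 120.29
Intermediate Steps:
J = 3444/17 (J = -(-3104)/17 + 20 = -97*(-32/17) + 20 = 3104/17 + 20 = 3444/17 ≈ 202.59)
g(Y) = -183 + 2*Y**2 (g(Y) = (Y**2 + Y**2) - 183 = 2*Y**2 - 183 = -183 + 2*Y**2)
sqrt(J + g(102 - 17)) = sqrt(3444/17 + (-183 + 2*(102 - 17)**2)) = sqrt(3444/17 + (-183 + 2*85**2)) = sqrt(3444/17 + (-183 + 2*7225)) = sqrt(3444/17 + (-183 + 14450)) = sqrt(3444/17 + 14267) = sqrt(245983/17) = sqrt(4181711)/17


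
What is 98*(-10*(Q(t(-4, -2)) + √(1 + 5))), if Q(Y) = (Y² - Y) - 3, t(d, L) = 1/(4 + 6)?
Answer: 15141/5 - 980*√6 ≈ 627.70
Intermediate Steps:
t(d, L) = ⅒ (t(d, L) = 1/10 = ⅒)
Q(Y) = -3 + Y² - Y
98*(-10*(Q(t(-4, -2)) + √(1 + 5))) = 98*(-10*((-3 + (⅒)² - 1*⅒) + √(1 + 5))) = 98*(-10*((-3 + 1/100 - ⅒) + √6)) = 98*(-10*(-309/100 + √6)) = 98*(309/10 - 10*√6) = 15141/5 - 980*√6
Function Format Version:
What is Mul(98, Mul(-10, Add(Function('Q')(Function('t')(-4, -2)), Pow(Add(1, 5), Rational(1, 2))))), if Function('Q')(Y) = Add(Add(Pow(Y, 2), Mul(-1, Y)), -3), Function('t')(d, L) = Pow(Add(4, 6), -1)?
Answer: Add(Rational(15141, 5), Mul(-980, Pow(6, Rational(1, 2)))) ≈ 627.70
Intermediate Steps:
Function('t')(d, L) = Rational(1, 10) (Function('t')(d, L) = Pow(10, -1) = Rational(1, 10))
Function('Q')(Y) = Add(-3, Pow(Y, 2), Mul(-1, Y))
Mul(98, Mul(-10, Add(Function('Q')(Function('t')(-4, -2)), Pow(Add(1, 5), Rational(1, 2))))) = Mul(98, Mul(-10, Add(Add(-3, Pow(Rational(1, 10), 2), Mul(-1, Rational(1, 10))), Pow(Add(1, 5), Rational(1, 2))))) = Mul(98, Mul(-10, Add(Add(-3, Rational(1, 100), Rational(-1, 10)), Pow(6, Rational(1, 2))))) = Mul(98, Mul(-10, Add(Rational(-309, 100), Pow(6, Rational(1, 2))))) = Mul(98, Add(Rational(309, 10), Mul(-10, Pow(6, Rational(1, 2))))) = Add(Rational(15141, 5), Mul(-980, Pow(6, Rational(1, 2))))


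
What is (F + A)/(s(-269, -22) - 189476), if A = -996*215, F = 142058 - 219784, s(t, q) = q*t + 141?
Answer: 291866/183417 ≈ 1.5913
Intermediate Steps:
s(t, q) = 141 + q*t
F = -77726
A = -214140
(F + A)/(s(-269, -22) - 189476) = (-77726 - 214140)/((141 - 22*(-269)) - 189476) = -291866/((141 + 5918) - 189476) = -291866/(6059 - 189476) = -291866/(-183417) = -291866*(-1/183417) = 291866/183417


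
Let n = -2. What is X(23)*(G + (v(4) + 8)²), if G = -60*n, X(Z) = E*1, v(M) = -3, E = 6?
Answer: 870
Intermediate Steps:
X(Z) = 6 (X(Z) = 6*1 = 6)
G = 120 (G = -60*(-2) = 120)
X(23)*(G + (v(4) + 8)²) = 6*(120 + (-3 + 8)²) = 6*(120 + 5²) = 6*(120 + 25) = 6*145 = 870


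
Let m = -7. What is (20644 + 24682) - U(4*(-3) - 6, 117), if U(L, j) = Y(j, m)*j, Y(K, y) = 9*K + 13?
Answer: -79396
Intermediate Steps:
Y(K, y) = 13 + 9*K
U(L, j) = j*(13 + 9*j) (U(L, j) = (13 + 9*j)*j = j*(13 + 9*j))
(20644 + 24682) - U(4*(-3) - 6, 117) = (20644 + 24682) - 117*(13 + 9*117) = 45326 - 117*(13 + 1053) = 45326 - 117*1066 = 45326 - 1*124722 = 45326 - 124722 = -79396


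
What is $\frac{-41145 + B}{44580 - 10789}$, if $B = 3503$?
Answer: $- \frac{37642}{33791} \approx -1.114$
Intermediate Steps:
$\frac{-41145 + B}{44580 - 10789} = \frac{-41145 + 3503}{44580 - 10789} = - \frac{37642}{33791}$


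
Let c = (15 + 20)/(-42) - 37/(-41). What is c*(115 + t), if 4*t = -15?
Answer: 7565/984 ≈ 7.6880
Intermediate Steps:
t = -15/4 (t = (¼)*(-15) = -15/4 ≈ -3.7500)
c = 17/246 (c = 35*(-1/42) - 37*(-1/41) = -⅚ + 37/41 = 17/246 ≈ 0.069106)
c*(115 + t) = 17*(115 - 15/4)/246 = (17/246)*(445/4) = 7565/984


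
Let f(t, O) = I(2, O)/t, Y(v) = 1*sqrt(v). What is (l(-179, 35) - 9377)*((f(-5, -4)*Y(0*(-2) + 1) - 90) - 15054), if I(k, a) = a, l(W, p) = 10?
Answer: 709231772/5 ≈ 1.4185e+8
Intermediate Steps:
Y(v) = sqrt(v)
f(t, O) = O/t
(l(-179, 35) - 9377)*((f(-5, -4)*Y(0*(-2) + 1) - 90) - 15054) = (10 - 9377)*(((-4/(-5))*sqrt(0*(-2) + 1) - 90) - 15054) = -9367*(((-4*(-1/5))*sqrt(0 + 1) - 90) - 15054) = -9367*((4*sqrt(1)/5 - 90) - 15054) = -9367*(((4/5)*1 - 90) - 15054) = -9367*((4/5 - 90) - 15054) = -9367*(-446/5 - 15054) = -9367*(-75716/5) = 709231772/5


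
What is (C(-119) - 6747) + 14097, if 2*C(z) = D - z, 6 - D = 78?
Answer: 14747/2 ≈ 7373.5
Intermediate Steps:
D = -72 (D = 6 - 1*78 = 6 - 78 = -72)
C(z) = -36 - z/2 (C(z) = (-72 - z)/2 = -36 - z/2)
(C(-119) - 6747) + 14097 = ((-36 - ½*(-119)) - 6747) + 14097 = ((-36 + 119/2) - 6747) + 14097 = (47/2 - 6747) + 14097 = -13447/2 + 14097 = 14747/2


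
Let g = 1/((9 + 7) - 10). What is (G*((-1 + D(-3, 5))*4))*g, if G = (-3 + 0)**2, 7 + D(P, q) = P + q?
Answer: -36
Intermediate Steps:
D(P, q) = -7 + P + q (D(P, q) = -7 + (P + q) = -7 + P + q)
G = 9 (G = (-3)**2 = 9)
g = 1/6 (g = 1/(16 - 10) = 1/6 ≈ 0.16667)
(G*((-1 + D(-3, 5))*4))*g = (9*((-1 + (-7 - 3 + 5))*4))*(1/6) = (9*((-1 - 5)*4))*(1/6) = (9*(-6*4))*(1/6) = (9*(-24))*(1/6) = -216*1/6 = -36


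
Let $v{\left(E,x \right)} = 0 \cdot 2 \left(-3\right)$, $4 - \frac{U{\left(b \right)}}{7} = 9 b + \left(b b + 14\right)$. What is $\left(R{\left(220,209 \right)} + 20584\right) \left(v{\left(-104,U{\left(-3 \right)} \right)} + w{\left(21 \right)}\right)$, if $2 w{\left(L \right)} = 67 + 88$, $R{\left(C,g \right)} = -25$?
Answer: $\frac{3186645}{2} \approx 1.5933 \cdot 10^{6}$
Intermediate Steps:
$U{\left(b \right)} = -70 - 63 b - 7 b^{2}$ ($U{\left(b \right)} = 28 - 7 \left(9 b + \left(b b + 14\right)\right) = 28 - 7 \left(9 b + \left(b^{2} + 14\right)\right) = 28 - 7 \left(9 b + \left(14 + b^{2}\right)\right) = 28 - 7 \left(14 + b^{2} + 9 b\right) = 28 - \left(98 + 7 b^{2} + 63 b\right) = -70 - 63 b - 7 b^{2}$)
$v{\left(E,x \right)} = 0$ ($v{\left(E,x \right)} = 0 \left(-3\right) = 0$)
$w{\left(L \right)} = \frac{155}{2}$ ($w{\left(L \right)} = \frac{67 + 88}{2} = \frac{1}{2} \cdot 155 = \frac{155}{2}$)
$\left(R{\left(220,209 \right)} + 20584\right) \left(v{\left(-104,U{\left(-3 \right)} \right)} + w{\left(21 \right)}\right) = \left(-25 + 20584\right) \left(0 + \frac{155}{2}\right) = 20559 \cdot \frac{155}{2} = \frac{3186645}{2}$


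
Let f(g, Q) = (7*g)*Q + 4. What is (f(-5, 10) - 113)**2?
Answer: 210681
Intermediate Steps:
f(g, Q) = 4 + 7*Q*g (f(g, Q) = 7*Q*g + 4 = 4 + 7*Q*g)
(f(-5, 10) - 113)**2 = ((4 + 7*10*(-5)) - 113)**2 = ((4 - 350) - 113)**2 = (-346 - 113)**2 = (-459)**2 = 210681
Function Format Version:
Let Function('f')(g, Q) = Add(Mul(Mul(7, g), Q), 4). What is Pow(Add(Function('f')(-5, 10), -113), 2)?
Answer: 210681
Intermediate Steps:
Function('f')(g, Q) = Add(4, Mul(7, Q, g)) (Function('f')(g, Q) = Add(Mul(7, Q, g), 4) = Add(4, Mul(7, Q, g)))
Pow(Add(Function('f')(-5, 10), -113), 2) = Pow(Add(Add(4, Mul(7, 10, -5)), -113), 2) = Pow(Add(Add(4, -350), -113), 2) = Pow(Add(-346, -113), 2) = Pow(-459, 2) = 210681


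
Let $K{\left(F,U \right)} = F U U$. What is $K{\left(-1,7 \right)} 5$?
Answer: $-245$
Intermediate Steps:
$K{\left(F,U \right)} = F U^{2}$
$K{\left(-1,7 \right)} 5 = - 7^{2} \cdot 5 = \left(-1\right) 49 \cdot 5 = \left(-49\right) 5 = -245$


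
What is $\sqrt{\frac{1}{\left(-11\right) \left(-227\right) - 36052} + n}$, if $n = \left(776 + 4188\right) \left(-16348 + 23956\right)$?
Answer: $\frac{13 \sqrt{251611251817605}}{33555} \approx 6145.4$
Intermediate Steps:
$n = 37766112$ ($n = 4964 \cdot 7608 = 37766112$)
$\sqrt{\frac{1}{\left(-11\right) \left(-227\right) - 36052} + n} = \sqrt{\frac{1}{\left(-11\right) \left(-227\right) - 36052} + 37766112} = \sqrt{\frac{1}{2497 - 36052} + 37766112} = \sqrt{\frac{1}{-33555} + 37766112} = \sqrt{- \frac{1}{33555} + 37766112} = \sqrt{\frac{1267241888159}{33555}} = \frac{13 \sqrt{251611251817605}}{33555}$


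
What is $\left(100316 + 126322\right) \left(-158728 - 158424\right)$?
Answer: $-71878694976$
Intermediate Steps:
$\left(100316 + 126322\right) \left(-158728 - 158424\right) = 226638 \left(-317152\right) = -71878694976$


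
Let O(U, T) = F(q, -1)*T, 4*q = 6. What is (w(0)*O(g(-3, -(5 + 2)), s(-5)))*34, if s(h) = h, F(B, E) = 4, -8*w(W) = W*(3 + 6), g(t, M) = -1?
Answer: 0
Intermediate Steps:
w(W) = -9*W/8 (w(W) = -W*(3 + 6)/8 = -W*9/8 = -9*W/8)
q = 3/2 (q = (¼)*6 = 3/2 ≈ 1.5000)
O(U, T) = 4*T
(w(0)*O(g(-3, -(5 + 2)), s(-5)))*34 = ((-9/8*0)*(4*(-5)))*34 = (0*(-20))*34 = 0*34 = 0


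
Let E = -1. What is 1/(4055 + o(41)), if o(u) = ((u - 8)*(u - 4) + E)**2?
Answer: 1/1492455 ≈ 6.7004e-7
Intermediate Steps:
o(u) = (-1 + (-8 + u)*(-4 + u))**2 (o(u) = ((u - 8)*(u - 4) - 1)**2 = ((-8 + u)*(-4 + u) - 1)**2 = (-1 + (-8 + u)*(-4 + u))**2)
1/(4055 + o(41)) = 1/(4055 + (31 + 41**2 - 12*41)**2) = 1/(4055 + (31 + 1681 - 492)**2) = 1/(4055 + 1220**2) = 1/(4055 + 1488400) = 1/1492455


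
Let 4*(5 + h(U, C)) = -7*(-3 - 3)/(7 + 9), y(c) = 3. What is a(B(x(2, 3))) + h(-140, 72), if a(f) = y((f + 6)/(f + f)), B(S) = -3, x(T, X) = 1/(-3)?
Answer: -43/32 ≈ -1.3438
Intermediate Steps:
x(T, X) = -⅓
a(f) = 3
h(U, C) = -139/32 (h(U, C) = -5 + (-7*(-3 - 3)/(7 + 9))/4 = -5 + (-(-42)/16)/4 = -5 + (-7*(-3/8))/4 = -5 + (¼)*(21/8) = -5 + 21/32 = -139/32)
a(B(x(2, 3))) + h(-140, 72) = 3 - 139/32 = -43/32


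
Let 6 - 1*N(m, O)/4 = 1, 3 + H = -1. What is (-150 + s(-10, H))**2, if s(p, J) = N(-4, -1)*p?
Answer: 122500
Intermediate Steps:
H = -4 (H = -3 - 1 = -4)
N(m, O) = 20 (N(m, O) = 24 - 4*1 = 24 - 4 = 20)
s(p, J) = 20*p
(-150 + s(-10, H))**2 = (-150 + 20*(-10))**2 = (-150 - 200)**2 = (-350)**2 = 122500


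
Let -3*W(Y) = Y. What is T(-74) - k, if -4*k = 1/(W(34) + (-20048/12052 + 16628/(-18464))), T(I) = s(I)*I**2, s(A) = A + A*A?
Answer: 17152852581776986/579853571 ≈ 2.9581e+7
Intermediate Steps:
W(Y) = -Y/3
s(A) = A + A**2
T(I) = I**3*(1 + I) (T(I) = (I*(1 + I))*I**2 = I**3*(1 + I))
k = 10431006/579853571 (k = -1/(4*(-1/3*34 + (-20048/12052 + 16628/(-18464)))) = -1/(4*(-34/3 + (-20048*1/12052 + 16628*(-1/18464)))) = -1/(4*(-34/3 + (-5012/3013 - 4157/4616))) = -1/(4*(-34/3 - 35660433/13908008)) = -1/(4*(-579853571/41724024)) = -1/4*(-41724024/579853571) = 10431006/579853571 ≈ 0.017989)
T(-74) - k = (-74)**3*(1 - 74) - 1*10431006/579853571 = -405224*(-73) - 10431006/579853571 = 29581352 - 10431006/579853571 = 17152852581776986/579853571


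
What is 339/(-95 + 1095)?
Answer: 339/1000 ≈ 0.33900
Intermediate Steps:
339/(-95 + 1095) = 339/1000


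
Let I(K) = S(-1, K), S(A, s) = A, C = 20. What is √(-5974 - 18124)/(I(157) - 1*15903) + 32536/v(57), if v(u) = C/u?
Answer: 463638/5 - I*√24098/15904 ≈ 92728.0 - 0.0097608*I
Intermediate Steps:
I(K) = -1
v(u) = 20/u
√(-5974 - 18124)/(I(157) - 1*15903) + 32536/v(57) = √(-5974 - 18124)/(-1 - 1*15903) + 32536/((20/57)) = √(-24098)/(-1 - 15903) + 32536/((20*(1/57))) = (I*√24098)/(-15904) + 32536/(20/57) = (I*√24098)*(-1/15904) + 32536*(57/20) = -I*√24098/15904 + 463638/5 = 463638/5 - I*√24098/15904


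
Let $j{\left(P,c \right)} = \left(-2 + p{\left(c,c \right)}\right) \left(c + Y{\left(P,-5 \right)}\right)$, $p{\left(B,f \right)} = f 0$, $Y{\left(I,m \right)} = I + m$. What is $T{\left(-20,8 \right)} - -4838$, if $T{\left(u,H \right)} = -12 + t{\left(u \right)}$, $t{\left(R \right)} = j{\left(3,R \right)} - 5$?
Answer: $4865$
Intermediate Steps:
$p{\left(B,f \right)} = 0$
$j{\left(P,c \right)} = 10 - 2 P - 2 c$ ($j{\left(P,c \right)} = \left(-2 + 0\right) \left(c + \left(P - 5\right)\right) = - 2 \left(c + \left(-5 + P\right)\right) = - 2 \left(-5 + P + c\right) = 10 - 2 P - 2 c$)
$t{\left(R \right)} = -1 - 2 R$ ($t{\left(R \right)} = \left(10 - 6 - 2 R\right) - 5 = \left(4 - 2 R\right) - 5 = -1 - 2 R$)
$T{\left(u,H \right)} = -13 - 2 u$ ($T{\left(u,H \right)} = -12 - \left(1 + 2 u\right) = -13 - 2 u$)
$T{\left(-20,8 \right)} - -4838 = \left(-13 - -40\right) - -4838 = \left(-13 + 40\right) + 4838 = 27 + 4838 = 4865$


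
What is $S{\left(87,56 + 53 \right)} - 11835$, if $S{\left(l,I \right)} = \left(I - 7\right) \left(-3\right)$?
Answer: $-12141$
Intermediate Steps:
$S{\left(l,I \right)} = 21 - 3 I$ ($S{\left(l,I \right)} = \left(-7 + I\right) \left(-3\right) = 21 - 3 I$)
$S{\left(87,56 + 53 \right)} - 11835 = \left(21 - 3 \left(56 + 53\right)\right) - 11835 = \left(21 - 327\right) - 11835 = -306 - 11835 = -12141$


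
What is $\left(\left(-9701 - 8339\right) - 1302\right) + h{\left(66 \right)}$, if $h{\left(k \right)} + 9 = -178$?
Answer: $-19529$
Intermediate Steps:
$h{\left(k \right)} = -187$ ($h{\left(k \right)} = -9 - 178 = -187$)
$\left(\left(-9701 - 8339\right) - 1302\right) + h{\left(66 \right)} = \left(\left(-9701 - 8339\right) - 1302\right) - 187 = \left(-18040 - 1302\right) - 187 = -19342 - 187 = -19529$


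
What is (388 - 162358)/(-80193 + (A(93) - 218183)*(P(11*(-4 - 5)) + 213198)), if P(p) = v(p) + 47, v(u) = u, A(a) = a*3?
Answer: 161970/46445446177 ≈ 3.4873e-6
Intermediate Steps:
A(a) = 3*a
P(p) = 47 + p (P(p) = p + 47 = 47 + p)
(388 - 162358)/(-80193 + (A(93) - 218183)*(P(11*(-4 - 5)) + 213198)) = (388 - 162358)/(-80193 + (3*93 - 218183)*((47 + 11*(-4 - 5)) + 213198)) = -161970/(-80193 + (279 - 218183)*((47 + 11*(-9)) + 213198)) = -161970/(-80193 - 217904*((47 - 99) + 213198)) = -161970/(-80193 - 217904*(-52 + 213198)) = -161970/(-80193 - 217904*213146) = -161970/(-80193 - 46445365984) = -161970/(-46445446177) = -161970*(-1/46445446177) = 161970/46445446177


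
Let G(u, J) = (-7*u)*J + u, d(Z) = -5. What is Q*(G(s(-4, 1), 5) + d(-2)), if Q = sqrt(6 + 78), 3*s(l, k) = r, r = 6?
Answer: -146*sqrt(21) ≈ -669.06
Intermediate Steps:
s(l, k) = 2 (s(l, k) = (1/3)*6 = 2)
G(u, J) = u - 7*J*u (G(u, J) = -7*J*u + u = u - 7*J*u)
Q = 2*sqrt(21) (Q = sqrt(84) = 2*sqrt(21) ≈ 9.1651)
Q*(G(s(-4, 1), 5) + d(-2)) = (2*sqrt(21))*(2*(1 - 7*5) - 5) = (2*sqrt(21))*(2*(1 - 35) - 5) = (2*sqrt(21))*(2*(-34) - 5) = (2*sqrt(21))*(-68 - 5) = (2*sqrt(21))*(-73) = -146*sqrt(21)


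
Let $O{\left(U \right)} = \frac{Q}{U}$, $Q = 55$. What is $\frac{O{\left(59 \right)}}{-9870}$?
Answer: $- \frac{11}{116466} \approx -9.4448 \cdot 10^{-5}$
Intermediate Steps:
$O{\left(U \right)} = \frac{55}{U}$
$\frac{O{\left(59 \right)}}{-9870} = \frac{55 \cdot \frac{1}{59}}{-9870} = 55 \cdot \frac{1}{59} \left(- \frac{1}{9870}\right) = \frac{55}{59} \left(- \frac{1}{9870}\right) = - \frac{11}{116466}$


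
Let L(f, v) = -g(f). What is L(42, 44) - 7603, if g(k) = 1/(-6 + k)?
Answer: -273709/36 ≈ -7603.0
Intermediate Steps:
L(f, v) = -1/(-6 + f)
L(42, 44) - 7603 = -1/(-6 + 42) - 7603 = -1/36 - 7603 = -273709/36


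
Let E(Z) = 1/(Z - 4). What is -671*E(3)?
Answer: 671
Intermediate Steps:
E(Z) = 1/(-4 + Z)
-671*E(3) = -671/(-4 + 3) = -671/(-1) = -671*(-1) = 671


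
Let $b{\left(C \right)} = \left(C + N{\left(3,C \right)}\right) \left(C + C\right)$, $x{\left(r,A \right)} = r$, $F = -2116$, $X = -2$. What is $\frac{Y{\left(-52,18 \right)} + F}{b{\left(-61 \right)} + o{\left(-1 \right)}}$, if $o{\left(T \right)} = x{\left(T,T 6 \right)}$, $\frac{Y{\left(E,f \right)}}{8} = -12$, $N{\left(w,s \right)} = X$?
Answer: $- \frac{2212}{7685} \approx -0.28783$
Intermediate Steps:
$N{\left(w,s \right)} = -2$
$Y{\left(E,f \right)} = -96$ ($Y{\left(E,f \right)} = 8 \left(-12\right) = -96$)
$b{\left(C \right)} = 2 C \left(-2 + C\right)$ ($b{\left(C \right)} = \left(C - 2\right) \left(C + C\right) = \left(-2 + C\right) 2 C = 2 C \left(-2 + C\right)$)
$o{\left(T \right)} = T$
$\frac{Y{\left(-52,18 \right)} + F}{b{\left(-61 \right)} + o{\left(-1 \right)}} = \frac{-96 - 2116}{2 \left(-61\right) \left(-2 - 61\right) - 1} = - \frac{2212}{2 \left(-61\right) \left(-63\right) - 1} = - \frac{2212}{7686 - 1} = - \frac{2212}{7685}$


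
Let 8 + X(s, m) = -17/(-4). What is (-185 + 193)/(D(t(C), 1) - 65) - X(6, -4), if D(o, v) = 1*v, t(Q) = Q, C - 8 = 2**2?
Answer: 29/8 ≈ 3.6250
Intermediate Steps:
C = 12 (C = 8 + 2**2 = 8 + 4 = 12)
X(s, m) = -15/4 (X(s, m) = -8 - 17/(-4) = -8 - 17*(-1/4) = -8 + 17/4 = -15/4)
D(o, v) = v
(-185 + 193)/(D(t(C), 1) - 65) - X(6, -4) = (-185 + 193)/(1 - 65) - 1*(-15/4) = 8/(-64) + 15/4 = 8*(-1/64) + 15/4 = -1/8 + 15/4 = 29/8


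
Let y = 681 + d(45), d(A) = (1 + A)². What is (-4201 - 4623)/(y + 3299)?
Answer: -1103/762 ≈ -1.4475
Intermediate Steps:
y = 2797 (y = 681 + (1 + 45)² = 681 + 46² = 681 + 2116 = 2797)
(-4201 - 4623)/(y + 3299) = (-4201 - 4623)/(2797 + 3299) = -8824/6096 = -8824*1/6096 = -1103/762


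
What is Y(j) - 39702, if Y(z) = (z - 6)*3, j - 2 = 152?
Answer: -39258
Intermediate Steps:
j = 154 (j = 2 + 152 = 154)
Y(z) = -18 + 3*z (Y(z) = (-6 + z)*3 = -18 + 3*z)
Y(j) - 39702 = (-18 + 3*154) - 39702 = (-18 + 462) - 39702 = 444 - 39702 = -39258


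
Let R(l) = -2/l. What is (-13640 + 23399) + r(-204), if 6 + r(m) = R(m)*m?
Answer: 9751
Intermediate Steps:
r(m) = -8 (r(m) = -6 + (-2/m)*m = -6 - 2 = -8)
(-13640 + 23399) + r(-204) = (-13640 + 23399) - 8 = 9759 - 8 = 9751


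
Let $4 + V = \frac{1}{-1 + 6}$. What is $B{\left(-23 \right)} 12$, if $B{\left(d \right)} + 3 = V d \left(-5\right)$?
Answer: $-5280$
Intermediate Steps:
$V = - \frac{19}{5}$ ($V = -4 + \frac{1}{-1 + 6} = -4 + \frac{1}{5} = - \frac{19}{5} \approx -3.8$)
$B{\left(d \right)} = -3 + 19 d$ ($B{\left(d \right)} = -3 + - \frac{19 d}{5} \left(-5\right) = -3 + 19 d$)
$B{\left(-23 \right)} 12 = \left(-3 + 19 \left(-23\right)\right) 12 = \left(-3 - 437\right) 12 = \left(-440\right) 12 = -5280$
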